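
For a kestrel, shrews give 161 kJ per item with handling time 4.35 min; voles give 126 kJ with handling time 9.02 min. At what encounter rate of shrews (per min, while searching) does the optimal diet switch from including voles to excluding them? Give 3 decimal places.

0.139 per min

The zero-one rule: include voles iff E₂/h₂ > λE₁/(1+λh₁). Equality gives the switch point.
λE₁h₂ = E₂ + λE₂h₁ ⇒ λ = E₂/(E₁h₂ − E₂h₁) = 126/(1452 − 548.1) = 0.1394 per min.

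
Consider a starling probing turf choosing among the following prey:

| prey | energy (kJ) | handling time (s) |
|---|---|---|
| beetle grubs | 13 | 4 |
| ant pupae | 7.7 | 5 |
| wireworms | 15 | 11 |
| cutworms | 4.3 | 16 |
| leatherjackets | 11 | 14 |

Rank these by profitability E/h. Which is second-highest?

ant pupae

In descending order of E/h:
beetle grubs: 13/4 = 3.25 kJ/s
ant pupae: 7.7/5 = 1.54 kJ/s
wireworms: 15/11 = 1.36 kJ/s
leatherjackets: 11/14 = 0.786 kJ/s
cutworms: 4.3/16 = 0.269 kJ/s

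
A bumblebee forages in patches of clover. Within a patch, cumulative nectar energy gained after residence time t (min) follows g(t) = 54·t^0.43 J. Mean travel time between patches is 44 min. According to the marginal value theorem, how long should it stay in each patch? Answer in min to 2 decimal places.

33.19 min

Maximise g(t)/(T+t): set derivative to zero → g'(t)(T+t) = g(t).
g'(t) = 0.43·54·t^-0.57. Setting 0.43·54·t^-0.57 = 54·t^0.43/(44+t) gives 0.43(44+t) = t, so 0.57·t = 0.43×44.
t* = 0.43×44/0.57 = 33.19 min.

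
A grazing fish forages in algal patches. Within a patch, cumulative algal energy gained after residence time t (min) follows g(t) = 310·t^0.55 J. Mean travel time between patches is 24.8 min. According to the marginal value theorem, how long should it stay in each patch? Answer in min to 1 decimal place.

30.3 min

Optimal t* satisfies g'(t*) = g(t*)/(T + t*).
g'(t) = 0.55·310·t^-0.45. Setting 0.55·310·t^-0.45 = 310·t^0.55/(24.8+t) gives 0.55(24.8+t) = t, so 0.45·t = 0.55×24.8.
t* = 0.55×24.8/0.45 = 30.31 min.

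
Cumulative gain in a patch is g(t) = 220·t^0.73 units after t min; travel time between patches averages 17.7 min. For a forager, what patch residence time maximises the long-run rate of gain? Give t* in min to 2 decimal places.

Maximise g(t)/(T+t): set derivative to zero → g'(t)(T+t) = g(t).
g'(t) = 0.73·220·t^-0.27. Setting 0.73·220·t^-0.27 = 220·t^0.73/(17.7+t) gives 0.73(17.7+t) = t, so 0.27·t = 0.73×17.7.
t* = 0.73×17.7/0.27 = 47.86 min.

47.86 min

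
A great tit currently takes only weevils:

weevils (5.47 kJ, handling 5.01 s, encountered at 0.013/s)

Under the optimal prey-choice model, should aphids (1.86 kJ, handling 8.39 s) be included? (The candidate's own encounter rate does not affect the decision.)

Yes

Current rate: (0.013×5.47)/(1 + 0.013×5.01) = 0.06676 kJ/s.
aphids: E/h = 1.86/8.39 = 0.2217 kJ/s.
Since 0.2217 > R, including aphids increases the long-run rate.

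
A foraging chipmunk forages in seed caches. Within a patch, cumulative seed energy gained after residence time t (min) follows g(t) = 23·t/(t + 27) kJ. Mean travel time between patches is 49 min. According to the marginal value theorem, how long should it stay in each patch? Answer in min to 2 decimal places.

36.37 min

Optimal t* satisfies g'(t*) = g(t*)/(T + t*).
g'(t) = 23·27/(t + 27)². Setting 23·27/(t+27)² = 23t/[(t+27)(49+t)] gives 27(49+t) = t(t+27), so t² = 27×49 = 1323.
t* = √1323 = 36.37 min.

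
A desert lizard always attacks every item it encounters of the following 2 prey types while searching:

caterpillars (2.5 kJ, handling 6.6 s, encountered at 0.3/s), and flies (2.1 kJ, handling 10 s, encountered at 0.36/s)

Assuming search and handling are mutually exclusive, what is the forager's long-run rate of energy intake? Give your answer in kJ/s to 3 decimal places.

R = Σλ_iE_i / (1 + Σλ_ih_i)
Numerator: 0.3×2.5 + 0.36×2.1 = 1.506
Denominator: 1 + 0.3×6.6 + 0.36×10 = 6.58
R = 1.506/6.58 = 0.2289 kJ/s

0.229 kJ/s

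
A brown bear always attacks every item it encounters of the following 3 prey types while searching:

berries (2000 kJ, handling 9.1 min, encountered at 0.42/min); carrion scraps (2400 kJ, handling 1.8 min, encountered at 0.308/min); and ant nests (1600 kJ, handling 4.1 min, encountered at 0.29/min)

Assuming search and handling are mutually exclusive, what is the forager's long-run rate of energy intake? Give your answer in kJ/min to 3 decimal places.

311.207 kJ/min

Energy encountered per unit search time: 0.42×2000 + 0.308×2400 + 0.29×1600 = 2043 kJ/min.
Handling time per unit search time: 0.42×9.1 + 0.308×1.8 + 0.29×4.1 = 5.565.
Rate = 2043/(1 + 5.565) = 311.2 kJ/min.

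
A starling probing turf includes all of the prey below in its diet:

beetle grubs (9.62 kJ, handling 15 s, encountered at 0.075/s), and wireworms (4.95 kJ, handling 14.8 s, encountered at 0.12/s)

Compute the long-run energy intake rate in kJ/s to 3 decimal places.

R = (0.075×9.62 + 0.12×4.95) / (1 + 0.075×15 + 0.12×14.8) = 1.315/3.901 = 0.3372 kJ/s.

0.337 kJ/s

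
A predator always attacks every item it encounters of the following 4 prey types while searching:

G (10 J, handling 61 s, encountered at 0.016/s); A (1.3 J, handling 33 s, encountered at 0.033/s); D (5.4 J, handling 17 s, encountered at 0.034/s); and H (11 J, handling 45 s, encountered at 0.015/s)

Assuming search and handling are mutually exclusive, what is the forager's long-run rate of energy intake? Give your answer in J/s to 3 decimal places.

R = (0.016×10 + 0.033×1.3 + 0.034×5.4 + 0.015×11) / (1 + 0.016×61 + 0.033×33 + 0.034×17 + 0.015×45) = 0.5515/4.318 = 0.1277 J/s.

0.128 J/s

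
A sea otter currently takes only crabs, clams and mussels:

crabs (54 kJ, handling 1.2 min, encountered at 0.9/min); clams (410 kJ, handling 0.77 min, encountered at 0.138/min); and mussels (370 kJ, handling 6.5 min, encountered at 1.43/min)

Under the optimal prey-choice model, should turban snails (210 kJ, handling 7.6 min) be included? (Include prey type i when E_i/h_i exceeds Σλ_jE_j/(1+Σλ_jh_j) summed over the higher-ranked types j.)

No

Intake rate on the current diet: R = (0.9×54 + 0.138×410 + 1.43×370) / (1 + 0.9×1.2 + 0.138×0.77 + 1.43×6.5) = 634.3/11.48 = 55.24 kJ/min.
turban snails: E/h = 210/7.6 = 27.63 kJ/min.
27.63 < 55.24, so adding turban snails would lower the average — exclude it.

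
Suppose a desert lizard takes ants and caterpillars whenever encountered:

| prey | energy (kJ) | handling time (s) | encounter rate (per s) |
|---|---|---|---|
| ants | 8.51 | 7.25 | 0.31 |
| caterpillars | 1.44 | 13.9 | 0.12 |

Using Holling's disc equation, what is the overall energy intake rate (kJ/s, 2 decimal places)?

0.57 kJ/s

R = Σλ_iE_i / (1 + Σλ_ih_i)
Numerator: 0.31×8.51 + 0.12×1.44 = 2.811
Denominator: 1 + 0.31×7.25 + 0.12×13.9 = 4.915
R = 2.811/4.915 = 0.5718 kJ/s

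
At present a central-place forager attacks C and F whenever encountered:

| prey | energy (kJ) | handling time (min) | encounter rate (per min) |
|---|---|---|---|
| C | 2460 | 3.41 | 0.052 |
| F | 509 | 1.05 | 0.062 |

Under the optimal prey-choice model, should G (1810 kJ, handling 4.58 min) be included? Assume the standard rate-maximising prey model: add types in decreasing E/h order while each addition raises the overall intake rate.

On C and F alone, R = ΣλE/(1+Σλh) = 159.5/1.242 = 128.4 kJ/min.
G: E/h = 1810/4.58 = 395.2 kJ/min.
395.2 > 128.4, so adding G raises the average — include it.

Yes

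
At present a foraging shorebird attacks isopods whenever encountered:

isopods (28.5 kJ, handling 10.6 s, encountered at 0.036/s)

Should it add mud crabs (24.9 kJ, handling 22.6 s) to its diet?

Yes

Current rate: (0.036×28.5)/(1 + 0.036×10.6) = 0.7426 kJ/s.
Profitability of mud crabs: 24.9/22.6 = 1.102 kJ/s.
Since 1.102 > R, including mud crabs increases the long-run rate.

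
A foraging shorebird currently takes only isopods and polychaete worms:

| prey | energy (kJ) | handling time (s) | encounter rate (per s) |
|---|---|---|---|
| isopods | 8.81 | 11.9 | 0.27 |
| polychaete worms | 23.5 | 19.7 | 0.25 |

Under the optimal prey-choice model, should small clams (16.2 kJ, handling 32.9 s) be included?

Current rate: (0.27×8.81 + 0.25×23.5)/(1 + 0.27×11.9 + 0.25×19.7) = 0.9032 kJ/s.
Profitability of small clams: 16.2/32.9 = 0.4924 kJ/s.
0.4924 < 0.9032, so adding small clams would lower the average — exclude it.

No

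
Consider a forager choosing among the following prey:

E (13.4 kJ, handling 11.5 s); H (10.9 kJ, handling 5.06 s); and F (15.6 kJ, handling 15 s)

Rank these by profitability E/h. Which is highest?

H

Profitability E/h (kJ/s): E = 13.4/11.5 = 1.17, H = 10.9/5.06 = 2.15, F = 15.6/15 = 1.04.
Ranked: H > E > F.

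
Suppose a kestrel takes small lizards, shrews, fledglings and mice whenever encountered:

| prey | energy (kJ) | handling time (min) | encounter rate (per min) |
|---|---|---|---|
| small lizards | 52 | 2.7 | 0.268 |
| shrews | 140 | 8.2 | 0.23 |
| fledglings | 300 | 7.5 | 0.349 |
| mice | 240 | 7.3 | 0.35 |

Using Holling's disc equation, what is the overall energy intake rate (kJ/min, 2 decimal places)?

26.74 kJ/min

R = Σλ_iE_i / (1 + Σλ_ih_i)
Numerator: 0.268×52 + 0.23×140 + 0.349×300 + 0.35×240 = 234.8
Denominator: 1 + 0.268×2.7 + 0.23×8.2 + 0.349×7.5 + 0.35×7.3 = 8.782
R = 234.8/8.782 = 26.74 kJ/min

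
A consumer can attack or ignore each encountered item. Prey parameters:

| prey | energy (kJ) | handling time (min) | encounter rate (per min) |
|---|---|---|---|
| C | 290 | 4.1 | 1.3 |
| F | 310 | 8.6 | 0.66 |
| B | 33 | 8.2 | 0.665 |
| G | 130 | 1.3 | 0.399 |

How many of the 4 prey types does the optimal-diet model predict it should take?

2

E/h in descending order: G 100, C 70.7, F 36, B 4.02 kJ/min. The optimal diet is the largest prefix of this list for which every included type satisfies E_i/h_i > R on the types above it.
Rate on top 1: 34.15. C: 70.7 > 34.15 → include.
Rate on top 2: 62.62. F: 36 < 62.62 → exclude; stop.
Optimal diet: G, C — 2 of 4 types.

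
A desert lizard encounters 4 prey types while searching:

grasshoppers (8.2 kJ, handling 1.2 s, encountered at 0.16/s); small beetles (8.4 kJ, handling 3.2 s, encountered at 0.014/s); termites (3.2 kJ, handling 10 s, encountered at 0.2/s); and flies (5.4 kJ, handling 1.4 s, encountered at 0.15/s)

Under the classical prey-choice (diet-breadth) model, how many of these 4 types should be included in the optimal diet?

E/h in descending order: grasshoppers 6.83, flies 3.86, small beetles 2.62, termites 0.32 kJ/s. The optimal diet is the largest prefix of this list for which every included type satisfies E_i/h_i > R on the types above it.
Rate on top 1: 1.101. flies: 3.86 > 1.101 → include.
Rate on top 2: 1.514. small beetles: 2.62 > 1.514 → include.
Rate on top 3: 1.548. termites: 0.32 < 1.548 → exclude; stop.
Optimal diet: grasshoppers, flies, small beetles — 3 of 4 types.

3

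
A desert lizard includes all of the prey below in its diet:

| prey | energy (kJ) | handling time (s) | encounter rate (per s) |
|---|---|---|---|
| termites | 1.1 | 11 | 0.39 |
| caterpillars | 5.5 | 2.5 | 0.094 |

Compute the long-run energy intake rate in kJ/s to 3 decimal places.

0.171 kJ/s

R = Σλ_iE_i / (1 + Σλ_ih_i)
Numerator: 0.39×1.1 + 0.094×5.5 = 0.946
Denominator: 1 + 0.39×11 + 0.094×2.5 = 5.525
R = 0.946/5.525 = 0.1712 kJ/s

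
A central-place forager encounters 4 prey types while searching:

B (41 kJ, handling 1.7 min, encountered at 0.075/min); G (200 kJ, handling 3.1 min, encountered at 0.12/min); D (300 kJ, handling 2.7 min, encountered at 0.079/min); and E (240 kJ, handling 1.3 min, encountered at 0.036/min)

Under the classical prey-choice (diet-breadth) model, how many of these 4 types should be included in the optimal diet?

Profitabilities (E/h, kJ/min): E 185, D 111, G 64.5, B 24.1. Add prey in this order while the next type's profitability exceeds the intake rate on those already taken.
Rate on top 1: 8.254. D: 111 > 8.254 → include.
Rate on top 2: 25.66. G: 64.5 > 25.66 → include.
Rate on top 3: 34.52. B: 24.1 < 34.52 → exclude; stop.
Optimal diet: E, D, G — 3 of 4 types.

3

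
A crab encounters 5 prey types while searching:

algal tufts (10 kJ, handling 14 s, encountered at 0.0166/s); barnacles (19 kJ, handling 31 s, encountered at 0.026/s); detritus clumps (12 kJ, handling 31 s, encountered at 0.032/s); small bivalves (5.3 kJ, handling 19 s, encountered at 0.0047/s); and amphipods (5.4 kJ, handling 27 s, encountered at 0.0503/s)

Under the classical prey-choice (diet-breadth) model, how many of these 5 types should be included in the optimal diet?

Profitabilities (E/h, kJ/s): algal tufts 0.714, barnacles 0.613, detritus clumps 0.387, small bivalves 0.279, amphipods 0.2. Add prey in this order while the next type's profitability exceeds the intake rate on those already taken.
Rate on top 1: 0.1347. barnacles: 0.613 > 0.1347 → include.
Rate on top 2: 0.3238. detritus clumps: 0.387 > 0.3238 → include.
Rate on top 3: 0.3445. small bivalves: 0.279 < 0.3445 → exclude; stop.
Optimal diet: algal tufts, barnacles, detritus clumps — 3 of 5 types.

3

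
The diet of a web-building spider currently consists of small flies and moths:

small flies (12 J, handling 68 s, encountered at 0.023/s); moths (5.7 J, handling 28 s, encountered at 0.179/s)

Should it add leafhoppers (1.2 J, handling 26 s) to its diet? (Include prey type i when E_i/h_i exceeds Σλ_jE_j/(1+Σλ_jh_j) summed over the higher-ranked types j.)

No

Current rate: (0.023×12 + 0.179×5.7)/(1 + 0.023×68 + 0.179×28) = 0.1711 J/s.
leafhoppers: E/h = 1.2/26 = 0.04615 J/s.
0.04615 < 0.1711, so adding leafhoppers would lower the average — exclude it.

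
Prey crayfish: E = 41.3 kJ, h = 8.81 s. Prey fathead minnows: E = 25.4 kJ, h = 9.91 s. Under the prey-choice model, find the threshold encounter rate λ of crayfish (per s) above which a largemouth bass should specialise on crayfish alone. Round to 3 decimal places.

Drop fathead minnows once their profitability E₂/h₂ falls below the rate achievable on crayfish alone: E₂/h₂ = λE₁/(1 + λh₁).
Solve for λ: λE₁h₂ = E₂(1 + λh₁) → λ(E₁h₂ − E₂h₁) = E₂ → λ = E₂/(E₁h₂ − E₂h₁).
λ = 25.4/(41.3×9.91 − 25.4×8.81) = 25.4/185.5 = 0.1369 per s.

0.137 per s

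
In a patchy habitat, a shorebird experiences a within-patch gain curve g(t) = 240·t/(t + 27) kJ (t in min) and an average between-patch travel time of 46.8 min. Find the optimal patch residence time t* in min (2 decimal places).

By the marginal value theorem, leave when the instantaneous gain rate g'(t) equals the habitat-wide average g(t)/(T + t).
g'(t) = 240·27/(t + 27)². Setting 240·27/(t+27)² = 240t/[(t+27)(46.8+t)] gives 27(46.8+t) = t(t+27), so t² = 27×46.8 = 1264.
t* = √1264 = 35.55 min.

35.55 min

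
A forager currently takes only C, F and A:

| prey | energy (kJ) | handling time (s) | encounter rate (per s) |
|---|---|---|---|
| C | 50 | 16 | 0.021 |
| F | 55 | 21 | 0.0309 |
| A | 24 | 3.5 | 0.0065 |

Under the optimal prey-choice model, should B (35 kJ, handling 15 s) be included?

Yes

On C, F and A alone, R = ΣλE/(1+Σλh) = 2.905/2.008 = 1.447 kJ/s.
B: E/h = 35/15 = 2.333 kJ/s.
2.333 > 1.447, so adding B raises the average — include it.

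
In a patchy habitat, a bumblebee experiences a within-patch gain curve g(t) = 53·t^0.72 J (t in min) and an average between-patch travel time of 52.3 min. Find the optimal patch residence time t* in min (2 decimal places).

134.49 min

By the marginal value theorem, leave when the instantaneous gain rate g'(t) equals the habitat-wide average g(t)/(T + t).
g'(t) = 0.72·53·t^-0.28. Setting 0.72·53·t^-0.28 = 53·t^0.72/(52.3+t) gives 0.72(52.3+t) = t, so 0.28·t = 0.72×52.3.
t* = 0.72×52.3/0.28 = 134.5 min.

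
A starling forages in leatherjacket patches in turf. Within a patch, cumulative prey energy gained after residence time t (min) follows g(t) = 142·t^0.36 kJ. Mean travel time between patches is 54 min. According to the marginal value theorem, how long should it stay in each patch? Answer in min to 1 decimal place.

Maximise g(t)/(T+t): set derivative to zero → g'(t)(T+t) = g(t).
g'(t) = 0.36·142·t^-0.64. Setting 0.36·142·t^-0.64 = 142·t^0.36/(54+t) gives 0.36(54+t) = t, so 0.64·t = 0.36×54.
t* = 0.36×54/0.64 = 30.37 min.

30.4 min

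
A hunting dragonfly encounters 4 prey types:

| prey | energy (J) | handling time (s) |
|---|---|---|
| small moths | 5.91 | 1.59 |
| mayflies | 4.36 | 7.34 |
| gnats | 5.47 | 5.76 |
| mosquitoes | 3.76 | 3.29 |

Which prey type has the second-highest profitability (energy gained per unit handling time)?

mosquitoes

Profitability E/h (J/s): small moths = 5.91/1.59 = 3.72, mayflies = 4.36/7.34 = 0.594, gnats = 5.47/5.76 = 0.95, mosquitoes = 3.76/3.29 = 1.14.
Ranked: small moths > mosquitoes > gnats > mayflies.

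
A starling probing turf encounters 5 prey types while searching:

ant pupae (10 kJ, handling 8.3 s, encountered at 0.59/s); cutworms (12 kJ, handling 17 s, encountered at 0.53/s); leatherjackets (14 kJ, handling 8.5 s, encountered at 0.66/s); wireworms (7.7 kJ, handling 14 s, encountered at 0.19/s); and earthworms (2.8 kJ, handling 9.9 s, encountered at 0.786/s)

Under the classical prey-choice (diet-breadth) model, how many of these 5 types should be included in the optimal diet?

Rank by E/h (kJ/s): leatherjackets 1.65, ant pupae 1.2, cutworms 0.706, wireworms 0.55, earthworms 0.283. Include each in turn until the next type's E/h falls below the running intake rate.
Rate on top 1: 1.398. ant pupae: 1.2 < 1.398 → exclude; stop.
Optimal diet: leatherjackets — 1 of 5 types.

1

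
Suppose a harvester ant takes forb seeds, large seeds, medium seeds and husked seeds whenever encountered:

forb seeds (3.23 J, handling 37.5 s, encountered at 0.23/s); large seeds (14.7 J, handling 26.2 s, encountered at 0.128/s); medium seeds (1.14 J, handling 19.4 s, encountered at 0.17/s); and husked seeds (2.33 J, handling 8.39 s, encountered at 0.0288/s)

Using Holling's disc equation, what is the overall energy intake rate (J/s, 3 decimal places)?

0.175 J/s

R = (0.23×3.23 + 0.128×14.7 + 0.17×1.14 + 0.0288×2.33) / (1 + 0.23×37.5 + 0.128×26.2 + 0.17×19.4 + 0.0288×8.39) = 2.885/16.52 = 0.1747 J/s.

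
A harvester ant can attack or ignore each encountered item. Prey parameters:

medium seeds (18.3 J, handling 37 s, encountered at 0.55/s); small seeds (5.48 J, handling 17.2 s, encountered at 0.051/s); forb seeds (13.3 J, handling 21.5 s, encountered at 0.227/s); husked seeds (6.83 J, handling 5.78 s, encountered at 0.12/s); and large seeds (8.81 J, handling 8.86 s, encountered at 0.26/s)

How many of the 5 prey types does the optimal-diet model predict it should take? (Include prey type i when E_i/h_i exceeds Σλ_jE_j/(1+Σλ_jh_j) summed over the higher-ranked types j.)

2

E/h in descending order: husked seeds 1.18, large seeds 0.994, forb seeds 0.619, medium seeds 0.495, small seeds 0.319 J/s. The optimal diet is the largest prefix of this list for which every included type satisfies E_i/h_i > R on the types above it.
Rate on top 1: 0.4839. large seeds: 0.994 > 0.4839 → include.
Rate on top 2: 0.7781. forb seeds: 0.619 < 0.7781 → exclude; stop.
Optimal diet: husked seeds, large seeds — 2 of 5 types.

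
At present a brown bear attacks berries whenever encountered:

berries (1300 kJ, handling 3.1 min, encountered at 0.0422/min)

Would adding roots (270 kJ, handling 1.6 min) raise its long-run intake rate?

On berries alone, R = ΣλE/(1+Σλh) = 54.86/1.131 = 48.51 kJ/min.
Profitability of roots: 270/1.6 = 168.8 kJ/min.
168.8 > 48.51, so adding roots raises the average — include it.

Yes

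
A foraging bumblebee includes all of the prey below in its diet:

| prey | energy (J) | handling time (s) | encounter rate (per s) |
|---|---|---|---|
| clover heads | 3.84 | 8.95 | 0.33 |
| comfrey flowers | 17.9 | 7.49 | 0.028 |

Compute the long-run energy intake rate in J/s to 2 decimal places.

R = (0.33×3.84 + 0.028×17.9) / (1 + 0.33×8.95 + 0.028×7.49) = 1.768/4.163 = 0.4248 J/s.

0.42 J/s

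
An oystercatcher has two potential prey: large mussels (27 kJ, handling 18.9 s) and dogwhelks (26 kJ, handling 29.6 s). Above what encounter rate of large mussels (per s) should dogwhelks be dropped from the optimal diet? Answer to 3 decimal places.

0.084 per s

Drop dogwhelks once their profitability E₂/h₂ falls below the rate achievable on large mussels alone: E₂/h₂ = λE₁/(1 + λh₁).
Solve for λ: λE₁h₂ = E₂(1 + λh₁) → λ(E₁h₂ − E₂h₁) = E₂ → λ = E₂/(E₁h₂ − E₂h₁).
λ = 26/(27×29.6 − 26×18.9) = 26/307.8 = 0.08447 per s.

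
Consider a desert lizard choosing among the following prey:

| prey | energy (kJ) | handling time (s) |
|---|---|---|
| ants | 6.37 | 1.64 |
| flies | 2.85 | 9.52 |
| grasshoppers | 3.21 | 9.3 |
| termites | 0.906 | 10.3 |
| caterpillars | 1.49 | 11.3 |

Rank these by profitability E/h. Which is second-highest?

grasshoppers

In descending order of E/h:
ants: 6.37/1.64 = 3.88 kJ/s
grasshoppers: 3.21/9.3 = 0.345 kJ/s
flies: 2.85/9.52 = 0.299 kJ/s
caterpillars: 1.49/11.3 = 0.132 kJ/s
termites: 0.906/10.3 = 0.088 kJ/s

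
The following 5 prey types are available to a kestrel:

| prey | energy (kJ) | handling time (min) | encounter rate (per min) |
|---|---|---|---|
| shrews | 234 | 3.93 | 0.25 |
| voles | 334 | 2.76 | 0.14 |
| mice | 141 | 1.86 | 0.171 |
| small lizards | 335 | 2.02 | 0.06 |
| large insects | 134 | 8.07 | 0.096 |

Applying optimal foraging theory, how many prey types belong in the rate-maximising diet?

4

Rank by E/h (kJ/min): small lizards 166, voles 121, mice 75.8, shrews 59.5, large insects 16.6. Include each in turn until the next type's E/h falls below the running intake rate.
Rate on top 1: 17.93. voles: 121 > 17.93 → include.
Rate on top 2: 44.35. mice: 75.8 > 44.35 → include.
Rate on top 3: 49.83. shrews: 59.5 > 49.83 → include.
Rate on top 4: 53.23. large insects: 16.6 < 53.23 → exclude; stop.
Optimal diet: small lizards, voles, mice, shrews — 4 of 5 types.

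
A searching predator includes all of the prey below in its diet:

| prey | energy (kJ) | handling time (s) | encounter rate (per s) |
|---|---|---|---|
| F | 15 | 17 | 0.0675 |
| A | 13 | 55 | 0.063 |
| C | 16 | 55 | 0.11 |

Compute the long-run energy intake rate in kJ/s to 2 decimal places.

0.31 kJ/s

R = (0.0675×15 + 0.063×13 + 0.11×16) / (1 + 0.0675×17 + 0.063×55 + 0.11×55) = 3.591/11.66 = 0.308 kJ/s.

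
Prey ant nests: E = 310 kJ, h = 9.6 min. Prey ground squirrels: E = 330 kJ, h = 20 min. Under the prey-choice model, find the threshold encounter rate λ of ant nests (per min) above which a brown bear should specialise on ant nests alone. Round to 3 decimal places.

0.109 per min

The zero-one rule: include ground squirrels iff E₂/h₂ > λE₁/(1+λh₁). Equality gives the switch point.
λE₁h₂ = E₂ + λE₂h₁ ⇒ λ = E₂/(E₁h₂ − E₂h₁) = 330/(6200 − 3168) = 0.1088 per min.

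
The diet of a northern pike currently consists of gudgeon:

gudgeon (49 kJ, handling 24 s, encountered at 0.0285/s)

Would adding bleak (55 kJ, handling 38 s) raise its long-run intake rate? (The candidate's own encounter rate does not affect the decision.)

On gudgeon alone, R = ΣλE/(1+Σλh) = 1.397/1.684 = 0.8293 kJ/s.
bleak: E/h = 55/38 = 1.447 kJ/s.
1.447 > 0.8293, so adding bleak raises the average — include it.

Yes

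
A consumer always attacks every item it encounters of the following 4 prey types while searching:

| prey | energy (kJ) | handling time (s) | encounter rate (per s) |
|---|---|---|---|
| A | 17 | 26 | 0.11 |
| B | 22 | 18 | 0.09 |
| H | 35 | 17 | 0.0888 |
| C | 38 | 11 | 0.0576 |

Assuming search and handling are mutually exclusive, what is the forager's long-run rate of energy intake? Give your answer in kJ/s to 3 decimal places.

Energy encountered per unit search time: 0.11×17 + 0.09×22 + 0.0888×35 + 0.0576×38 = 9.147 kJ/s.
Handling time per unit search time: 0.11×26 + 0.09×18 + 0.0888×17 + 0.0576×11 = 6.623.
Rate = 9.147/(1 + 6.623) = 1.2 kJ/s.

1.200 kJ/s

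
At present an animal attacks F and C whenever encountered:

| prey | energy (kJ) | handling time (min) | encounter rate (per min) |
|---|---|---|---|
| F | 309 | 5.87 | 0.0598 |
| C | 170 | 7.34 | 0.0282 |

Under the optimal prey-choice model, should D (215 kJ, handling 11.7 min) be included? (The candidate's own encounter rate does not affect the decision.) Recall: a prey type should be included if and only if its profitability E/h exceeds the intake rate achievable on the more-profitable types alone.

Yes

Current rate: (0.0598×309 + 0.0282×170)/(1 + 0.0598×5.87 + 0.0282×7.34) = 14.94 kJ/min.
Profitability of D: 215/11.7 = 18.38 kJ/min.
18.38 > 14.94, so adding D raises the average — include it.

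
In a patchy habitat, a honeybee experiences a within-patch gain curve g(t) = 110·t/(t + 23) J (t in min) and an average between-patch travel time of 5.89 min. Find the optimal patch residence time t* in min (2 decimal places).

By the marginal value theorem, leave when the instantaneous gain rate g'(t) equals the habitat-wide average g(t)/(T + t).
g'(t) = 110·23/(t + 23)². Setting 110·23/(t+23)² = 110t/[(t+23)(5.89+t)] gives 23(5.89+t) = t(t+23), so t² = 23×5.89 = 135.5.
t* = √135.5 = 11.64 min.

11.64 min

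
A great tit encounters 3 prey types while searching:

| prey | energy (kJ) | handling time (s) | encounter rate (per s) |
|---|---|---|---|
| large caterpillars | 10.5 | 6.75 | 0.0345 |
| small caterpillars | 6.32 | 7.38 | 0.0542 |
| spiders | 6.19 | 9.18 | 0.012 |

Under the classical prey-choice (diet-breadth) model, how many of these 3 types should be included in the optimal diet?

3

Profitabilities (E/h, kJ/s): large caterpillars 1.56, small caterpillars 0.856, spiders 0.674. Add prey in this order while the next type's profitability exceeds the intake rate on those already taken.
Rate on top 1: 0.2938. small caterpillars: 0.856 > 0.2938 → include.
Rate on top 2: 0.4316. spiders: 0.674 > 0.4316 → include.
Optimal diet: large caterpillars, small caterpillars, spiders — 3 of 3 types.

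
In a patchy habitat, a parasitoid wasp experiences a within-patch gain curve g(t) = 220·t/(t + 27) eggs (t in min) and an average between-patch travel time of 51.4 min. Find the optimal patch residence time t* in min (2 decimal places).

Maximise g(t)/(T+t): set derivative to zero → g'(t)(T+t) = g(t).
g'(t) = 220·27/(t + 27)². Setting 220·27/(t+27)² = 220t/[(t+27)(51.4+t)] gives 27(51.4+t) = t(t+27), so t² = 27×51.4 = 1388.
t* = √1388 = 37.25 min.

37.25 min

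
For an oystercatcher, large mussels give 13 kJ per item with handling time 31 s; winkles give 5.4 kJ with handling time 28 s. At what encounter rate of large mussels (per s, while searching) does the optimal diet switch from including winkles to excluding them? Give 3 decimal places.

0.027 per s

The zero-one rule: include winkles iff E₂/h₂ > λE₁/(1+λh₁). Equality gives the switch point.
λE₁h₂ = E₂ + λE₂h₁ ⇒ λ = E₂/(E₁h₂ − E₂h₁) = 5.4/(364 − 167.4) = 0.02747 per s.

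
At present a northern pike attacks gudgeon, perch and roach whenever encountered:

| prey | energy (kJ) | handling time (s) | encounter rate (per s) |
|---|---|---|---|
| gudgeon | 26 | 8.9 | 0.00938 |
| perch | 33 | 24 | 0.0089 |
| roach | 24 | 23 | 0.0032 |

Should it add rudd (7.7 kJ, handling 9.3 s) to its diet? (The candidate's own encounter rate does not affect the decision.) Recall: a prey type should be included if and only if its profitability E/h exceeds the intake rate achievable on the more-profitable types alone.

Yes

Intake rate on the current diet: R = (0.00938×26 + 0.0089×33 + 0.0032×24) / (1 + 0.00938×8.9 + 0.0089×24 + 0.0032×23) = 0.6144/1.371 = 0.4482 kJ/s.
Profitability of rudd: 7.7/9.3 = 0.828 kJ/s.
0.828 > 0.4482, so adding rudd raises the average — include it.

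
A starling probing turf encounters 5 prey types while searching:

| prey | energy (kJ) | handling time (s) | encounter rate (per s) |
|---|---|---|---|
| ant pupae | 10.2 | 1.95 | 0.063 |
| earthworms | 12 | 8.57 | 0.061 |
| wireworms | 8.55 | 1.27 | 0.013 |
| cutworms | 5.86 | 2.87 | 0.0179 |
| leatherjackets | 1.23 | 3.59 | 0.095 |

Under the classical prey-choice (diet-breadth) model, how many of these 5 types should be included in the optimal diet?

4

Rank by E/h (kJ/s): wireworms 6.73, ant pupae 5.23, cutworms 2.04, earthworms 1.4, leatherjackets 0.343. Include each in turn until the next type's E/h falls below the running intake rate.
Rate on top 1: 0.1093. ant pupae: 5.23 > 0.1093 → include.
Rate on top 2: 0.6616. cutworms: 2.04 > 0.6616 → include.
Rate on top 3: 0.7211. earthworms: 1.4 > 0.7211 → include.
Rate on top 4: 0.9283. leatherjackets: 0.343 < 0.9283 → exclude; stop.
Optimal diet: wireworms, ant pupae, cutworms, earthworms — 4 of 5 types.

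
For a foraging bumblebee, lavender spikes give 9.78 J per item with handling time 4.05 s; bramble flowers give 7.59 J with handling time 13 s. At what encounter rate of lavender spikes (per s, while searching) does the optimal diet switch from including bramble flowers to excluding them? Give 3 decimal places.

0.079 per s

The zero-one rule: include bramble flowers iff E₂/h₂ > λE₁/(1+λh₁). Equality gives the switch point.
λE₁h₂ = E₂ + λE₂h₁ ⇒ λ = E₂/(E₁h₂ − E₂h₁) = 7.59/(127.1 − 30.74) = 0.07873 per s.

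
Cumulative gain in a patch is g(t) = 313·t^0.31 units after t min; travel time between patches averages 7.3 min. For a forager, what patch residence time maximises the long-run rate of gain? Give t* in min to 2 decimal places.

3.28 min

Optimal t* satisfies g'(t*) = g(t*)/(T + t*).
g'(t) = 0.31·313·t^-0.69. Setting 0.31·313·t^-0.69 = 313·t^0.31/(7.3+t) gives 0.31(7.3+t) = t, so 0.69·t = 0.31×7.3.
t* = 0.31×7.3/0.69 = 3.28 min.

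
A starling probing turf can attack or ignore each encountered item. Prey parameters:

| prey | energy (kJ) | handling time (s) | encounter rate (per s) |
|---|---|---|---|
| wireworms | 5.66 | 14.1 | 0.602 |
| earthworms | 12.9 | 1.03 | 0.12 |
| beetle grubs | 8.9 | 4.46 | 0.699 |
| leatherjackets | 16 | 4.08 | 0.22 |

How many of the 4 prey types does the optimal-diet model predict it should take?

2

E/h in descending order: earthworms 12.5, leatherjackets 3.92, beetle grubs 2, wireworms 0.401 kJ/s. The optimal diet is the largest prefix of this list for which every included type satisfies E_i/h_i > R on the types above it.
Rate on top 1: 1.378. leatherjackets: 3.92 > 1.378 → include.
Rate on top 2: 2.507. beetle grubs: 2 < 2.507 → exclude; stop.
Optimal diet: earthworms, leatherjackets — 2 of 4 types.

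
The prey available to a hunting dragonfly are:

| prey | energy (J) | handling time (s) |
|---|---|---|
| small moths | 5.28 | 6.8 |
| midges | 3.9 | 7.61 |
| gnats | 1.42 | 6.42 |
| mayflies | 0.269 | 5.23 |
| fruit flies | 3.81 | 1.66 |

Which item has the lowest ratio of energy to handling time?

mayflies

Profitability E/h (J/s): small moths = 5.28/6.8 = 0.776, midges = 3.9/7.61 = 0.512, gnats = 1.42/6.42 = 0.221, mayflies = 0.269/5.23 = 0.0514, fruit flies = 3.81/1.66 = 2.3.
Ranked: fruit flies > small moths > midges > gnats > mayflies.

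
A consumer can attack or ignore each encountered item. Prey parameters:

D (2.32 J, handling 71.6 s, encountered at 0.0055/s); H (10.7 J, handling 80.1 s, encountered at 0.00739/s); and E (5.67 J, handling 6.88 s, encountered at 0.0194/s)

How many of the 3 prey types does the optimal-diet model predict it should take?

2

Profitabilities (E/h, J/s): E 0.824, H 0.134, D 0.0324. Add prey in this order while the next type's profitability exceeds the intake rate on those already taken.
Rate on top 1: 0.09705. H: 0.134 > 0.09705 → include.
Rate on top 2: 0.1096. D: 0.0324 < 0.1096 → exclude; stop.
Optimal diet: E, H — 2 of 3 types.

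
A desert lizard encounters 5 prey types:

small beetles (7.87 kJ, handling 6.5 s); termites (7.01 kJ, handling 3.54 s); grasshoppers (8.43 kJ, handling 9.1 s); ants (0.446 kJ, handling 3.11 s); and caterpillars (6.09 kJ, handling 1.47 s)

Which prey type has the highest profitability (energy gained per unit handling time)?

In descending order of E/h:
caterpillars: 6.09/1.47 = 4.14 kJ/s
termites: 7.01/3.54 = 1.98 kJ/s
small beetles: 7.87/6.5 = 1.21 kJ/s
grasshoppers: 8.43/9.1 = 0.926 kJ/s
ants: 0.446/3.11 = 0.143 kJ/s

caterpillars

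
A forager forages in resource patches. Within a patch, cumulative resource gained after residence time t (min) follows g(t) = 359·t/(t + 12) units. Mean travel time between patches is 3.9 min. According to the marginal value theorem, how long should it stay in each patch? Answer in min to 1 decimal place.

Optimal t* satisfies g'(t*) = g(t*)/(T + t*).
g'(t) = 359·12/(t + 12)². Setting 359·12/(t+12)² = 359t/[(t+12)(3.9+t)] gives 12(3.9+t) = t(t+12), so t² = 12×3.9 = 46.8.
t* = √46.8 = 6.841 min.

6.8 min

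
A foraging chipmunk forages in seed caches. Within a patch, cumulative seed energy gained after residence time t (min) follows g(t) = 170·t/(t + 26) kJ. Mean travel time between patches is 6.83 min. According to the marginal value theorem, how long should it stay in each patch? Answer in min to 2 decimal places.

13.33 min

By the marginal value theorem, leave when the instantaneous gain rate g'(t) equals the habitat-wide average g(t)/(T + t).
g'(t) = 170·26/(t + 26)². Setting 170·26/(t+26)² = 170t/[(t+26)(6.83+t)] gives 26(6.83+t) = t(t+26), so t² = 26×6.83 = 177.6.
t* = √177.6 = 13.33 min.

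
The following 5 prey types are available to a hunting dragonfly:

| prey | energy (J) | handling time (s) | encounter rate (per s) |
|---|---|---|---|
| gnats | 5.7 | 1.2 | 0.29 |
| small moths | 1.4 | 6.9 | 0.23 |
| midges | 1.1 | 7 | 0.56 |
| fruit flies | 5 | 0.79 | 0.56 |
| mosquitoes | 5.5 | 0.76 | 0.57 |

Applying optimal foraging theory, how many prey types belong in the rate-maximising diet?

3

E/h in descending order: mosquitoes 7.24, fruit flies 6.33, gnats 4.75, small moths 0.203, midges 0.157 J/s. The optimal diet is the largest prefix of this list for which every included type satisfies E_i/h_i > R on the types above it.
Rate on top 1: 2.187. fruit flies: 6.33 > 2.187 → include.
Rate on top 2: 3.164. gnats: 4.75 > 3.164 → include.
Rate on top 3: 3.412. small moths: 0.203 < 3.412 → exclude; stop.
Optimal diet: mosquitoes, fruit flies, gnats — 3 of 5 types.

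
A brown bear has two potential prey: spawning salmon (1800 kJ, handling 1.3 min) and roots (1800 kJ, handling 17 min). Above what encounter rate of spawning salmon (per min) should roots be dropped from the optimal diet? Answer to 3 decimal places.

0.064 per min

The zero-one rule: include roots iff E₂/h₂ > λE₁/(1+λh₁). Equality gives the switch point.
λE₁h₂ = E₂ + λE₂h₁ ⇒ λ = E₂/(E₁h₂ − E₂h₁) = 1800/(3.06e+04 − 2340) = 0.06369 per min.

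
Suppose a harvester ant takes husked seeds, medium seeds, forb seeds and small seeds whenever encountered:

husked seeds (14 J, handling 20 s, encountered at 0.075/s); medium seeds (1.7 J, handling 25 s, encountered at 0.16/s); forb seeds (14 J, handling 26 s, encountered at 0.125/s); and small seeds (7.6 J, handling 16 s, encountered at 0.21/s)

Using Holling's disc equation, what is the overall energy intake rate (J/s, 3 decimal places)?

R = (0.075×14 + 0.16×1.7 + 0.125×14 + 0.21×7.6) / (1 + 0.075×20 + 0.16×25 + 0.125×26 + 0.21×16) = 4.668/13.11 = 0.3561 J/s.

0.356 J/s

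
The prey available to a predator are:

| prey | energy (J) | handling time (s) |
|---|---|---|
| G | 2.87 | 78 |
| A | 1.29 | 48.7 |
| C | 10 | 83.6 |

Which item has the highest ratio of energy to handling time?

C

In descending order of E/h:
C: 10/83.6 = 0.12 J/s
G: 2.87/78 = 0.0368 J/s
A: 1.29/48.7 = 0.0265 J/s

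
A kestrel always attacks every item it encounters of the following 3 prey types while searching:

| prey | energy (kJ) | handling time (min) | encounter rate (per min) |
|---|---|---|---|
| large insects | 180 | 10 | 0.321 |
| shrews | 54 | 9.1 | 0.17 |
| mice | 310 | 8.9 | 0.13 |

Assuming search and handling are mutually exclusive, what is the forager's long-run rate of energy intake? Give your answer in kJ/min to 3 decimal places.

15.513 kJ/min

R = Σλ_iE_i / (1 + Σλ_ih_i)
Numerator: 0.321×180 + 0.17×54 + 0.13×310 = 107.3
Denominator: 1 + 0.321×10 + 0.17×9.1 + 0.13×8.9 = 6.914
R = 107.3/6.914 = 15.51 kJ/min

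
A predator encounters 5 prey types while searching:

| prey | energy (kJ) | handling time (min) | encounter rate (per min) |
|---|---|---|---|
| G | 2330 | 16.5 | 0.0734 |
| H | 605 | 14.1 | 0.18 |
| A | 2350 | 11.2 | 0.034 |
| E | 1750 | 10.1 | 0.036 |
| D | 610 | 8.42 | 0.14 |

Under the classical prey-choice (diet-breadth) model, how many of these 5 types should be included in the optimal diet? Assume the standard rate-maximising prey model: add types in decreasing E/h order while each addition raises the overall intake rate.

E/h in descending order: A 210, E 173, G 141, D 72.4, H 42.9 kJ/min. The optimal diet is the largest prefix of this list for which every included type satisfies E_i/h_i > R on the types above it.
Rate on top 1: 57.87. E: 173 > 57.87 → include.
Rate on top 2: 81.92. G: 141 > 81.92 → include.
Rate on top 3: 106.2. D: 72.4 < 106.2 → exclude; stop.
Optimal diet: A, E, G — 3 of 5 types.

3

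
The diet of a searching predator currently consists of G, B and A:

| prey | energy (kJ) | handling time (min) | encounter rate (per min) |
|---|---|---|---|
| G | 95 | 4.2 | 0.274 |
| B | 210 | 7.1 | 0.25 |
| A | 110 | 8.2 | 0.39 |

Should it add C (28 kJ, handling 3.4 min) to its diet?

No

Current rate: (0.274×95 + 0.25×210 + 0.39×110)/(1 + 0.274×4.2 + 0.25×7.1 + 0.39×8.2) = 17.05 kJ/min.
C: E/h = 28/3.4 = 8.235 kJ/min.
8.235 < 17.05, so adding C would lower the average — exclude it.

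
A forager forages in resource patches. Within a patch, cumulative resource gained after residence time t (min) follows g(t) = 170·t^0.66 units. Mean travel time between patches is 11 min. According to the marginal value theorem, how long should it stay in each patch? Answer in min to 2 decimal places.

Maximise g(t)/(T+t): set derivative to zero → g'(t)(T+t) = g(t).
g'(t) = 0.66·170·t^-0.34. Setting 0.66·170·t^-0.34 = 170·t^0.66/(11+t) gives 0.66(11+t) = t, so 0.34·t = 0.66×11.
t* = 0.66×11/0.34 = 21.35 min.

21.35 min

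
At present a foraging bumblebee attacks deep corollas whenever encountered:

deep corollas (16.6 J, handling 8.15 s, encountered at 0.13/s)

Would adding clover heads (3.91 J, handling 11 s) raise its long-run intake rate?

No

On deep corollas alone, R = ΣλE/(1+Σλh) = 2.158/2.059 = 1.048 J/s.
Profitability of clover heads: 3.91/11 = 0.3555 J/s.
Since 0.3555 < R, time spent handling clover heads is better spent searching.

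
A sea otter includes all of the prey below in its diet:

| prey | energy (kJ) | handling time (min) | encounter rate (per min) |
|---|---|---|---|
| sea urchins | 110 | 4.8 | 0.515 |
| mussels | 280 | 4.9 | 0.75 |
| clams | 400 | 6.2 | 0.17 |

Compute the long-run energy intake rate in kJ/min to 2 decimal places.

40.81 kJ/min

R = Σλ_iE_i / (1 + Σλ_ih_i)
Numerator: 0.515×110 + 0.75×280 + 0.17×400 = 334.6
Denominator: 1 + 0.515×4.8 + 0.75×4.9 + 0.17×6.2 = 8.201
R = 334.6/8.201 = 40.81 kJ/min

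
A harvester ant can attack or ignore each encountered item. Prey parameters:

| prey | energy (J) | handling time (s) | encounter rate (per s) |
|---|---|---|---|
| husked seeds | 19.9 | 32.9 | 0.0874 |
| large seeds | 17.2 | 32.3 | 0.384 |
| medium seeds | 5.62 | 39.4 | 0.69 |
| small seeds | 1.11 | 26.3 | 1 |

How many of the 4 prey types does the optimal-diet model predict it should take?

2

Rank by E/h (J/s): husked seeds 0.605, large seeds 0.533, medium seeds 0.143, small seeds 0.0422. Include each in turn until the next type's E/h falls below the running intake rate.
Rate on top 1: 0.4488. large seeds: 0.533 > 0.4488 → include.
Rate on top 2: 0.5126. medium seeds: 0.143 < 0.5126 → exclude; stop.
Optimal diet: husked seeds, large seeds — 2 of 4 types.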